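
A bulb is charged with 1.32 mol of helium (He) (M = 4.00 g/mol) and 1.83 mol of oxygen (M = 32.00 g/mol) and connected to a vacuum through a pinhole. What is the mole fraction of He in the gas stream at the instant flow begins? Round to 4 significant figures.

0.6711

Effusion rate of each component ∝ n_i/√M_i (partial pressure × 1/√M).
So x_He in the escaping gas = (n_He/√M_He) / Σ(n_i/√M_i)
= (1.32/√4.00) / (1.32/√4.00 + 1.83/√32.00) = 0.6600/(0.6600 + 0.3235) = 0.6711.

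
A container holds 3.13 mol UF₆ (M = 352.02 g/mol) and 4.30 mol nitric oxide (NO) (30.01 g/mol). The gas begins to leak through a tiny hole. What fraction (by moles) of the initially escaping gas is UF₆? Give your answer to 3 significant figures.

0.175

Each component's effusion rate ∝ (its partial pressure)·(1/√M) ∝ n_i/√M_i.
So x_UF₆ in the escaping gas = (n_UF₆/√M_UF₆) / Σ(n_i/√M_i)
= (3.13/√352.02) / (3.13/√352.02 + 4.30/√30.01) = 0.1668/(0.1668 + 0.7849) = 0.175.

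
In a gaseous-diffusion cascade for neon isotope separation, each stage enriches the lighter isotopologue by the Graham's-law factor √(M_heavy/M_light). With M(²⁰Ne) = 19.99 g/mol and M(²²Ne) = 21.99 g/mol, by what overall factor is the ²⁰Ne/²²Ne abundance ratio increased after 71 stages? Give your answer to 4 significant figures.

After 71 stages the ratio has grown by (√(21.99/19.99))^71 = (21.99/19.99)^(71/2).
= 1.10005^(71/2) = 29.52.

29.52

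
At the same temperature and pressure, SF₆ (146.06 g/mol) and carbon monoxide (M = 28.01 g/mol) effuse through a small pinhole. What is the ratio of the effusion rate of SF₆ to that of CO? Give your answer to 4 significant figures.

Since effusion rate ∝ 1/√M, rate_SF₆/rate_CO = √(M_CO/M_SF₆) = √(28.01/146.06) = √0.1918 = 0.4379.

0.4379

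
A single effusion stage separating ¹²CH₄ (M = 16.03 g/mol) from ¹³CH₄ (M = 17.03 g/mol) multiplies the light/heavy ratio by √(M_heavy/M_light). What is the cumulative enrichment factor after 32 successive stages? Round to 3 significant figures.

The single-stage factor is √(M_heavy/M_light), so 32 stages give [√(17.03/16.03)]^32 = (17.03/16.03)^(32/2).
= 1.06238^16 = 2.63.

2.63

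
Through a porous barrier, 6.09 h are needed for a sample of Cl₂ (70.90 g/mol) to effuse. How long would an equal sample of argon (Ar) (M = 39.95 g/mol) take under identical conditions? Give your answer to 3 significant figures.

Using Graham's law: t_Ar/t_Cl₂ = √(M_Ar/M_Cl₂) = √(39.95/70.90) = √0.5635 = 0.7506.
So the time for Ar is 6.09 × 0.7506 = 4.57 h.

4.57 h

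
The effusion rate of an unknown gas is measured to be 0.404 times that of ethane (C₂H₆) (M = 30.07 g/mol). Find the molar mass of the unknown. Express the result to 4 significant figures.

184.2 g/mol

Using Graham's law: rate_X/rate_C₂H₆ = √(M_C₂H₆/M_X).
0.404 = √(30.07/M_X)
M_X = 30.07 / 0.404² = 30.07 / 0.1632 = 184.2 g/mol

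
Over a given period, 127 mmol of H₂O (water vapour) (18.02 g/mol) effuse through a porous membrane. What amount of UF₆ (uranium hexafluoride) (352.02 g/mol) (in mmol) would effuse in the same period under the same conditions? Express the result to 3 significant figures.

Since effusion rate ∝ 1/√M, rate_UF₆/rate_H₂O = √(M_H₂O/M_UF₆) = √(18.02/352.02) = √0.05119 = 0.2263.
So the amount for UF₆ is 127 × 0.2263 = 28.7 mmol.

28.7 mmol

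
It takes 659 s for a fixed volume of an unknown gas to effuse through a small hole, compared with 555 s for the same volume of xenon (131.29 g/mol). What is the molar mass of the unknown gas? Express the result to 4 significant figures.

185.1 g/mol

Graham's law gives t_X/t_Xe = √(M_X/M_Xe).
659/555 = 1.187 = √(M_X/131.29)
M_X = 131.29 × 1.187² = 131.29 × 1.410 = 185.1 g/mol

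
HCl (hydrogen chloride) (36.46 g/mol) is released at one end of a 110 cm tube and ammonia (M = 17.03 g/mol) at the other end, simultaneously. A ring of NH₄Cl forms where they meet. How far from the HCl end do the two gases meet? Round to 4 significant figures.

44.66 cm

The fronts meet when d_HCl + d_NH₃ = L with d_HCl/d_NH₃ = √(M_NH₃/M_HCl) (Graham's law). Here √(M_NH₃/M_HCl) = √(17.03/36.46) = 0.6834.
With d_HCl + d_NH₃ = 110 cm, d_NH₃ = 110/(1 + 0.6834) = 65.34 cm.
d_HCl = 110 − 65.34 = 44.66 cm.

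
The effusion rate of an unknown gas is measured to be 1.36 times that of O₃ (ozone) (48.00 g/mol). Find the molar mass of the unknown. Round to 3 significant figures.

26.0 g/mol

Since effusion rate ∝ 1/√M, rate_X/rate_O₃ = √(M_O₃/M_X).
1.36 = √(48.00/M_X)
M_X = 48.00 / 1.36² = 48.00 / 1.850 = 26.0 g/mol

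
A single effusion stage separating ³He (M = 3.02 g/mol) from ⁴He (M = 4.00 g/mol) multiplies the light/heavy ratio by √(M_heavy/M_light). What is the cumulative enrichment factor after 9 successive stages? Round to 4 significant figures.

3.542

Overall factor = α^9 with α = √(4.00/3.02), i.e. (4.00/3.02)^(9/2).
= 1.32450^(9/2) = 3.542.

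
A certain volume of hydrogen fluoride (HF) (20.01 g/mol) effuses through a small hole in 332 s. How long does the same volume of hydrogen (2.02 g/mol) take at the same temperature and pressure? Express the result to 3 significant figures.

105 s

From Graham's law, t_H₂/t_HF = √(M_H₂/M_HF) = √(2.02/20.01) = √0.1009 = 0.3177.
So the time for H₂ is 332 × 0.3177 = 105 s.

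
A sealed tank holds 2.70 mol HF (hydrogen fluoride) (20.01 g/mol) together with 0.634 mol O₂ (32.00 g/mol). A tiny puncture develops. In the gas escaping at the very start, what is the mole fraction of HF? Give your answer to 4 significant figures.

0.8434

Effusion rate of each component ∝ n_i/√M_i (partial pressure × 1/√M).
Mole fraction of HF in the effusate = (n_HF/√M_HF) / (n_HF/√M_HF + n_O₂/√M_O₂)
= (2.70/√20.01) / (2.70/√20.01 + 0.634/√32.00) = 0.6036/(0.6036 + 0.1121) = 0.8434.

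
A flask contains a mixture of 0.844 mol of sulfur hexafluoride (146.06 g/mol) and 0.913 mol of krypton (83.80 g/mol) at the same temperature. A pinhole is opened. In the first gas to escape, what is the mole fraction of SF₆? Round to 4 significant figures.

Rate_i ∝ x_i/√M_i (Graham's law weighted by mole fraction), so the effusate composition follows n_i/√M_i.
Mole fraction of SF₆ in the effusate = (n_SF₆/√M_SF₆) / (n_SF₆/√M_SF₆ + n_Kr/√M_Kr)
= (0.844/√146.06) / (0.844/√146.06 + 0.913/√83.80) = 0.06984/(0.06984 + 0.09974) = 0.4118.

0.4118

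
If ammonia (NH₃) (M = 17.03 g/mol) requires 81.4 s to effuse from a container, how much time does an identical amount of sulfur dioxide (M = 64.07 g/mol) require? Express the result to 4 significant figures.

157.9 s

Since effusion rate ∝ 1/√M, t_SO₂/t_NH₃ = √(M_SO₂/M_NH₃) = √(64.07/17.03) = √3.762 = 1.940.
So the time for SO₂ is 81.4 × 1.940 = 157.9 s.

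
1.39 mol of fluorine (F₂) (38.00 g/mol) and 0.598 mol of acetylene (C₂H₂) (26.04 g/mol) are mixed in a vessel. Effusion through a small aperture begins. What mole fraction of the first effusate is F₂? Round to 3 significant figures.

Rate_i ∝ x_i/√M_i (Graham's law weighted by mole fraction), so the effusate composition follows n_i/√M_i.
So x_F₂ in the escaping gas = (n_F₂/√M_F₂) / Σ(n_i/√M_i)
= (1.39/√38.00) / (1.39/√38.00 + 0.598/√26.04) = 0.2255/(0.2255 + 0.1172) = 0.658.

0.658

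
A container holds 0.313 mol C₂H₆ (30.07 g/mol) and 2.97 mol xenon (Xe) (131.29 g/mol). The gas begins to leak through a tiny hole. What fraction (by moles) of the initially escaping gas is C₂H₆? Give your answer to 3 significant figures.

0.180

Each component's effusion rate ∝ (its partial pressure)·(1/√M) ∝ n_i/√M_i.
Mole fraction of C₂H₆ in the effusate = (n_C₂H₆/√M_C₂H₆) / (n_C₂H₆/√M_C₂H₆ + n_Xe/√M_Xe)
= (0.313/√30.07) / (0.313/√30.07 + 2.97/√131.29) = 0.05708/(0.05708 + 0.2592) = 0.180.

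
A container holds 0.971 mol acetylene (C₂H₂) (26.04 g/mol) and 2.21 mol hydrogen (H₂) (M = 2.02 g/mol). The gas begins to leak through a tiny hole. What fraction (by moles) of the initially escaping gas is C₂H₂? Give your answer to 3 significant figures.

Each component's effusion rate ∝ (its partial pressure)·(1/√M) ∝ n_i/√M_i.
So x_C₂H₂ in the escaping gas = (n_C₂H₂/√M_C₂H₂) / Σ(n_i/√M_i)
= (0.971/√26.04) / (0.971/√26.04 + 2.21/√2.02) = 0.1903/(0.1903 + 1.555) = 0.109.

0.109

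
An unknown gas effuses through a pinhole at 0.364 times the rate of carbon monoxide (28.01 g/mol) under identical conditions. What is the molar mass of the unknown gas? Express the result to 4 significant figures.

Graham's law gives rate_X/rate_CO = √(M_CO/M_X).
0.364 = √(28.01/M_X)
M_X = 28.01 / 0.364² = 28.01 / 0.1325 = 211.4 g/mol

211.4 g/mol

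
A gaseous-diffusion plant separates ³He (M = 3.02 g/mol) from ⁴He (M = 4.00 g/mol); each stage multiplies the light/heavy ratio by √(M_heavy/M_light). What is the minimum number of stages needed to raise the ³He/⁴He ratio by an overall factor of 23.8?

Single-stage factor α = √(4.00/3.02), so ln α = ½ ln(1.32450) = 0.1405.
Need α^N ≥ 23.8 ⇒ N ≥ ln(23.8) / ln α = 3.170 / 0.1405 = 22.56.
So at least 23 stages are needed.

23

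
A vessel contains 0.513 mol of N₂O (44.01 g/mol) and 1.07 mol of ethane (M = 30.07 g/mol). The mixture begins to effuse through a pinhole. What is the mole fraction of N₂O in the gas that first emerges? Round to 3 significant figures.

0.284

The effusion rate of species i is ∝ p_i/√M_i ∝ n_i/√M_i.
So x_N₂O in the escaping gas = (n_N₂O/√M_N₂O) / Σ(n_i/√M_i)
= (0.513/√44.01) / (0.513/√44.01 + 1.07/√30.07) = 0.07733/(0.07733 + 0.1951) = 0.284.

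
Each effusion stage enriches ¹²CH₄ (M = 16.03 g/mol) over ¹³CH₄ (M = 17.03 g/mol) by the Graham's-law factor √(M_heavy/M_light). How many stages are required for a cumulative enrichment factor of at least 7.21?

Per stage α = (17.03/16.03)^(1/2) = 1.06238^0.5, giving ln α = 0.03026.
Need α^N ≥ 7.21 ⇒ N ≥ ln(7.21) / ln α = 1.975 / 0.03026 = 65.29.
Rounding up, N = 66 stages.

66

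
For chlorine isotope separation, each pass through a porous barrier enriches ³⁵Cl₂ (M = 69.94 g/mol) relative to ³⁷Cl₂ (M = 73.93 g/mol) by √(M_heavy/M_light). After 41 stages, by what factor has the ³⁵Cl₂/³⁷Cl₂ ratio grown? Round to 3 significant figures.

The single-stage factor is √(M_heavy/M_light), so 41 stages give [√(73.93/69.94)]^41 = (73.93/69.94)^(41/2).
= 1.05705^(41/2) = 3.12.

3.12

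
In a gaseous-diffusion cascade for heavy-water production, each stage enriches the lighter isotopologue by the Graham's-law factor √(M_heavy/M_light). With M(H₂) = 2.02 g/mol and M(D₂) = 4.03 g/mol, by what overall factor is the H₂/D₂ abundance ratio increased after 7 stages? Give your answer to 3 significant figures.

Each stage multiplies the ratio by α = √(4.03/2.02), so after 7 stages the overall factor is α^7 = (4.03/2.02)^(7/2).
= 1.99505^(7/2) = 11.2.

11.2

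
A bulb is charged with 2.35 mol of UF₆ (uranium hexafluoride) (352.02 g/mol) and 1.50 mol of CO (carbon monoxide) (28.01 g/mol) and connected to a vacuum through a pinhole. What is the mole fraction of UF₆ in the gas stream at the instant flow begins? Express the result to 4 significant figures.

0.3065

The effusion rate of species i is ∝ p_i/√M_i ∝ n_i/√M_i.
So x_UF₆ in the escaping gas = (n_UF₆/√M_UF₆) / Σ(n_i/√M_i)
= (2.35/√352.02) / (2.35/√352.02 + 1.50/√28.01) = 0.1253/(0.1253 + 0.2834) = 0.3065.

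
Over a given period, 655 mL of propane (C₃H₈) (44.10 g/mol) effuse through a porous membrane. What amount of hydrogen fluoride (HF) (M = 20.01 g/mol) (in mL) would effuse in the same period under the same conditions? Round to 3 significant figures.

Graham's law gives rate_HF/rate_C₃H₈ = √(M_C₃H₈/M_HF) = √(44.10/20.01) = √2.204 = 1.485.
So the volume for HF is 655 × 1.485 = 972 mL.

972 mL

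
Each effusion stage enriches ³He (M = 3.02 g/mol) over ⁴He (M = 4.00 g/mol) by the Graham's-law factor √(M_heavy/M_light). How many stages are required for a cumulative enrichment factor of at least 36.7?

Single-stage factor α = √(4.00/3.02), so ln α = ½ ln(1.32450) = 0.1405.
Need α^N ≥ 36.7 ⇒ N ≥ ln(36.7) / ln α = 3.603 / 0.1405 = 25.64.
Rounding up, N = 26 stages.

26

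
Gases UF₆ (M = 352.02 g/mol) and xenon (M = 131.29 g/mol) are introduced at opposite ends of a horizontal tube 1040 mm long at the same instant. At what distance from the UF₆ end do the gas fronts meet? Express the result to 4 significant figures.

Graham's law gives d_UF₆/d_Xe = rate_UF₆/rate_Xe = √(M_Xe/M_UF₆) = √(131.29/352.02) = 0.6107.
With d_UF₆ + d_Xe = 1040 mm, d_Xe = 1040/(1 + 0.6107) = 645.7 mm.
d_UF₆ = 1040 − 645.7 = 394.3 mm.

394.3 mm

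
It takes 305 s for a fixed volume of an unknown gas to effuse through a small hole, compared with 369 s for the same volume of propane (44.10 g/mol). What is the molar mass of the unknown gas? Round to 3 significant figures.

30.1 g/mol

From Graham's law, t_X/t_C₃H₈ = √(M_X/M_C₃H₈).
305/369 = 0.8266 = √(M_X/44.10)
M_X = 44.10 × 0.8266² = 44.10 × 0.6832 = 30.1 g/mol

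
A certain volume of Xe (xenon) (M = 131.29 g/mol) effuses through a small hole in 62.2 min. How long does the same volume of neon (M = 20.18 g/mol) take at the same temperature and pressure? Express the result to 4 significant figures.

24.39 min

Since effusion rate ∝ 1/√M, t_Ne/t_Xe = √(M_Ne/M_Xe) = √(20.18/131.29) = √0.1537 = 0.3921.
So the time for Ne is 62.2 × 0.3921 = 24.39 min.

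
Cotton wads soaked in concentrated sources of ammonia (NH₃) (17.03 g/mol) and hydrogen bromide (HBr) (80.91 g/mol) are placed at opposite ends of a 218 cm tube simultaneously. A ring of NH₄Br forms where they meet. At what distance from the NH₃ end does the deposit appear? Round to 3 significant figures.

In equal time, each gas travels a distance ∝ its rate ∝ 1/√M, so d_NH₃/d_HBr = √(M_HBr/M_NH₃) = √(80.91/17.03) = 2.180.
With d_NH₃ + d_HBr = 218 cm, d_HBr = 218/(1 + 2.180) = 68.56 cm.
d_NH₃ = 218 − 68.56 = 149 cm.

149 cm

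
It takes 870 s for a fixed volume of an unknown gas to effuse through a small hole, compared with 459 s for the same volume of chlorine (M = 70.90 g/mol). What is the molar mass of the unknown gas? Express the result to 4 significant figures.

Since effusion rate ∝ 1/√M, t_X/t_Cl₂ = √(M_X/M_Cl₂).
870/459 = 1.895 = √(M_X/70.90)
M_X = 70.90 × 1.895² = 70.90 × 3.593 = 254.7 g/mol

254.7 g/mol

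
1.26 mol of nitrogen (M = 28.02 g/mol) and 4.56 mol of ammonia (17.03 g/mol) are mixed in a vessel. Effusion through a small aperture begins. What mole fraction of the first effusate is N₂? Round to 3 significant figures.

The effusion rate of species i is ∝ p_i/√M_i ∝ n_i/√M_i.
x_N₂(eff) = (n_N₂/√M_N₂) / (n_N₂/√M_N₂ + n_NH₃/√M_NH₃)
= (1.26/√28.02) / (1.26/√28.02 + 4.56/√17.03) = 0.2380/(0.2380 + 1.105) = 0.177.

0.177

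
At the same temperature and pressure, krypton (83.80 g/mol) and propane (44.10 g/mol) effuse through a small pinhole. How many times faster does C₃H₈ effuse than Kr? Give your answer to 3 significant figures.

1.38

By Graham's law, rate_C₃H₈/rate_Kr = √(M_Kr/M_C₃H₈) = √(83.80/44.10) = √1.900 = 1.38.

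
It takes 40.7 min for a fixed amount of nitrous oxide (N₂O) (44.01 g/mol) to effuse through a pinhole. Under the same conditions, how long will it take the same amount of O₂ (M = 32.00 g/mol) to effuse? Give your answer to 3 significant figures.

Since effusion rate ∝ 1/√M, t_O₂/t_N₂O = √(M_O₂/M_N₂O) = √(32.00/44.01) = √0.7271 = 0.8527.
So the time for O₂ is 40.7 × 0.8527 = 34.7 min.

34.7 min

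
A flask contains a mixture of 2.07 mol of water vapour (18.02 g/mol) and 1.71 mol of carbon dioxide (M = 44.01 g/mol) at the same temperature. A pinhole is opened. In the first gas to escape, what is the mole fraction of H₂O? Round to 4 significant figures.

The effusion rate of species i is ∝ p_i/√M_i ∝ n_i/√M_i.
Mole fraction of H₂O in the effusate = (n_H₂O/√M_H₂O) / (n_H₂O/√M_H₂O + n_CO₂/√M_CO₂)
= (2.07/√18.02) / (2.07/√18.02 + 1.71/√44.01) = 0.4876/(0.4876 + 0.2578) = 0.6542.

0.6542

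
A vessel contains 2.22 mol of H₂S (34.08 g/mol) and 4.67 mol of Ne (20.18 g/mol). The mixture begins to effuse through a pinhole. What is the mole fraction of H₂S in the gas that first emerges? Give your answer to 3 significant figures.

The effusion rate of species i is ∝ p_i/√M_i ∝ n_i/√M_i.
Mole fraction of H₂S in the effusate = (n_H₂S/√M_H₂S) / (n_H₂S/√M_H₂S + n_Ne/√M_Ne)
= (2.22/√34.08) / (2.22/√34.08 + 4.67/√20.18) = 0.3803/(0.3803 + 1.040) = 0.268.

0.268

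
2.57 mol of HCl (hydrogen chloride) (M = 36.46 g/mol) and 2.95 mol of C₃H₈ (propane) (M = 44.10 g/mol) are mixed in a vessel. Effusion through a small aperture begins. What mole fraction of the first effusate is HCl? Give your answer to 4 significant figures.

Effusion rate of each component ∝ n_i/√M_i (partial pressure × 1/√M).
x_HCl(eff) = (n_HCl/√M_HCl) / (n_HCl/√M_HCl + n_C₃H₈/√M_C₃H₈)
= (2.57/√36.46) / (2.57/√36.46 + 2.95/√44.10) = 0.4256/(0.4256 + 0.4442) = 0.4893.

0.4893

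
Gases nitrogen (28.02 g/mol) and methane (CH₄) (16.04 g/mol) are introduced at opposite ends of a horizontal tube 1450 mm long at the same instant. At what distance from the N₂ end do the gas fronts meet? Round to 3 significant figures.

625 mm

Graham's law gives d_N₂/d_CH₄ = rate_N₂/rate_CH₄ = √(M_CH₄/M_N₂) = √(16.04/28.02) = 0.7566.
With d_N₂ + d_CH₄ = 1450 mm, d_CH₄ = 1450/(1 + 0.7566) = 825.5 mm.
d_N₂ = 1450 − 825.5 = 625 mm.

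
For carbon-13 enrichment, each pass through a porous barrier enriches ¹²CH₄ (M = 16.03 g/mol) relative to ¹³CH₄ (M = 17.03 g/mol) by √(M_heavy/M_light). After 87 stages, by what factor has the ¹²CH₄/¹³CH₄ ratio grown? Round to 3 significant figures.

Each stage multiplies the ratio by α = √(17.03/16.03), so after 87 stages the overall factor is α^87 = (17.03/16.03)^(87/2).
= 1.06238^(87/2) = 13.9.

13.9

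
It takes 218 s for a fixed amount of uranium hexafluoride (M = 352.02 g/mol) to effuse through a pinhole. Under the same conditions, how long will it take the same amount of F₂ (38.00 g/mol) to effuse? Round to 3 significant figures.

71.6 s

From Graham's law, t_F₂/t_UF₆ = √(M_F₂/M_UF₆) = √(38.00/352.02) = √0.1079 = 0.3286.
So the time for F₂ is 218 × 0.3286 = 71.6 s.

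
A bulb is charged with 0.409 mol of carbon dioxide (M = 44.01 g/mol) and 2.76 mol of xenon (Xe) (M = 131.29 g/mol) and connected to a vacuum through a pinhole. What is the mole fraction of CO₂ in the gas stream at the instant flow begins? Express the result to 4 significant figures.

Effusion rate of each component ∝ n_i/√M_i (partial pressure × 1/√M).
x_CO₂(eff) = (n_CO₂/√M_CO₂) / (n_CO₂/√M_CO₂ + n_Xe/√M_Xe)
= (0.409/√44.01) / (0.409/√44.01 + 2.76/√131.29) = 0.06165/(0.06165 + 0.2409) = 0.2038.

0.2038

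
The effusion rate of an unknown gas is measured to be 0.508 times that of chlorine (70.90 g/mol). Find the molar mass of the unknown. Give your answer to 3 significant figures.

Using Graham's law: rate_X/rate_Cl₂ = √(M_Cl₂/M_X).
0.508 = √(70.90/M_X)
M_X = 70.90 / 0.508² = 70.90 / 0.2581 = 275 g/mol

275 g/mol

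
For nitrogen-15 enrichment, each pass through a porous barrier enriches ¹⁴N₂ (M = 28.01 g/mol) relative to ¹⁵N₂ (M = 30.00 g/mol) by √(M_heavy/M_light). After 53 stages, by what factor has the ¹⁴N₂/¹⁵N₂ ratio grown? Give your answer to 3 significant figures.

6.16

After 53 stages the ratio has grown by (√(30.00/28.01))^53 = (30.00/28.01)^(53/2).
= 1.07105^(53/2) = 6.16.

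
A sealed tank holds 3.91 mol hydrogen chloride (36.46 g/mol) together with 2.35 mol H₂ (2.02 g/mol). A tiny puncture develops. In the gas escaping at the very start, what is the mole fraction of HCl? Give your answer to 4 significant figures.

0.2814

Rate_i ∝ x_i/√M_i (Graham's law weighted by mole fraction), so the effusate composition follows n_i/√M_i.
x_HCl(eff) = (n_HCl/√M_HCl) / (n_HCl/√M_HCl + n_H₂/√M_H₂)
= (3.91/√36.46) / (3.91/√36.46 + 2.35/√2.02) = 0.6475/(0.6475 + 1.653) = 0.2814.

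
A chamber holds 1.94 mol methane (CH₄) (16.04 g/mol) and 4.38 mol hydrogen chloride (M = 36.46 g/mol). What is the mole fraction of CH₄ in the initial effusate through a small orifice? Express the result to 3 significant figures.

Effusion rate of each component ∝ n_i/√M_i (partial pressure × 1/√M).
x_CH₄(eff) = (n_CH₄/√M_CH₄) / (n_CH₄/√M_CH₄ + n_HCl/√M_HCl)
= (1.94/√16.04) / (1.94/√16.04 + 4.38/√36.46) = 0.4844/(0.4844 + 0.7254) = 0.400.

0.400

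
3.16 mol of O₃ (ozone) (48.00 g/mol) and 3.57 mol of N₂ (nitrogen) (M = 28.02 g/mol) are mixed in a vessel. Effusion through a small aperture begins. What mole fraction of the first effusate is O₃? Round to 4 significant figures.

Effusion rate of each component ∝ n_i/√M_i (partial pressure × 1/√M).
Mole fraction of O₃ in the effusate = (n_O₃/√M_O₃) / (n_O₃/√M_O₃ + n_N₂/√M_N₂)
= (3.16/√48.00) / (3.16/√48.00 + 3.57/√28.02) = 0.4561/(0.4561 + 0.6744) = 0.4034.

0.4034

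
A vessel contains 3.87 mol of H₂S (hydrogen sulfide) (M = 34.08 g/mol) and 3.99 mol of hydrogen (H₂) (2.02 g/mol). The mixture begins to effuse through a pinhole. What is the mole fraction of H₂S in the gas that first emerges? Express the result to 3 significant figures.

Rate_i ∝ x_i/√M_i (Graham's law weighted by mole fraction), so the effusate composition follows n_i/√M_i.
Mole fraction of H₂S in the effusate = (n_H₂S/√M_H₂S) / (n_H₂S/√M_H₂S + n_H₂/√M_H₂)
= (3.87/√34.08) / (3.87/√34.08 + 3.99/√2.02) = 0.6629/(0.6629 + 2.807) = 0.191.

0.191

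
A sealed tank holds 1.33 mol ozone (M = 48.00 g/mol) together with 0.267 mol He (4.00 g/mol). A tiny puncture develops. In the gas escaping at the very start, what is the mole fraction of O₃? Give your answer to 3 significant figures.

Rate_i ∝ x_i/√M_i (Graham's law weighted by mole fraction), so the effusate composition follows n_i/√M_i.
So x_O₃ in the escaping gas = (n_O₃/√M_O₃) / Σ(n_i/√M_i)
= (1.33/√48.00) / (1.33/√48.00 + 0.267/√4.00) = 0.1920/(0.1920 + 0.1335) = 0.590.

0.590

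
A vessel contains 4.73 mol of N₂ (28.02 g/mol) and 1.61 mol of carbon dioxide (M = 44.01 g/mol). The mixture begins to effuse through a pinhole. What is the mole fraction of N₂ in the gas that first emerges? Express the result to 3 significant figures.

0.786

The effusion rate of species i is ∝ p_i/√M_i ∝ n_i/√M_i.
Mole fraction of N₂ in the effusate = (n_N₂/√M_N₂) / (n_N₂/√M_N₂ + n_CO₂/√M_CO₂)
= (4.73/√28.02) / (4.73/√28.02 + 1.61/√44.01) = 0.8936/(0.8936 + 0.2427) = 0.786.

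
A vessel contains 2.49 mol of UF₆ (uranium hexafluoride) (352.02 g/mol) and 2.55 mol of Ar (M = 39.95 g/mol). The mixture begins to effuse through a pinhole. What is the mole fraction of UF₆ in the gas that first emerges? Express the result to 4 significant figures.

Each component's effusion rate ∝ (its partial pressure)·(1/√M) ∝ n_i/√M_i.
x_UF₆(eff) = (n_UF₆/√M_UF₆) / (n_UF₆/√M_UF₆ + n_Ar/√M_Ar)
= (2.49/√352.02) / (2.49/√352.02 + 2.55/√39.95) = 0.1327/(0.1327 + 0.4034) = 0.2475.

0.2475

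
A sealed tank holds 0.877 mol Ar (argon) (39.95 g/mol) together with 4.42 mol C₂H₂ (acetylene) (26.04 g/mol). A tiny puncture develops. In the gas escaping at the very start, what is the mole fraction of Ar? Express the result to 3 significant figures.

The effusion rate of species i is ∝ p_i/√M_i ∝ n_i/√M_i.
So x_Ar in the escaping gas = (n_Ar/√M_Ar) / Σ(n_i/√M_i)
= (0.877/√39.95) / (0.877/√39.95 + 4.42/√26.04) = 0.1388/(0.1388 + 0.8662) = 0.138.

0.138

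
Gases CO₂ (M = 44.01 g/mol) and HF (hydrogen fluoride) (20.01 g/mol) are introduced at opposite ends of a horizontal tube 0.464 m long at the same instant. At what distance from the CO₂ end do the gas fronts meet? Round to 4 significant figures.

Graham's law gives d_CO₂/d_HF = rate_CO₂/rate_HF = √(M_HF/M_CO₂) = √(20.01/44.01) = 0.6743.
With d_CO₂ + d_HF = 0.464 m, d_HF = 0.464/(1 + 0.6743) = 0.2771 m.
d_CO₂ = 0.464 − 0.2771 = 0.1869 m.

0.1869 m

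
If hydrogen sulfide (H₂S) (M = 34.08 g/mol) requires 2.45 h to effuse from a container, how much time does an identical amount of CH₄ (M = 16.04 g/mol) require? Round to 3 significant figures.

Since effusion rate ∝ 1/√M, t_CH₄/t_H₂S = √(M_CH₄/M_H₂S) = √(16.04/34.08) = √0.4707 = 0.6860.
So the time for CH₄ is 2.45 × 0.6860 = 1.68 h.

1.68 h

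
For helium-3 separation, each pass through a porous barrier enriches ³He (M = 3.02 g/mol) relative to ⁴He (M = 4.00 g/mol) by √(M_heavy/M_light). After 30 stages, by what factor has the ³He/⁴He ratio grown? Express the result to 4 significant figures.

Each stage multiplies the ratio by α = √(4.00/3.02), so after 30 stages the overall factor is α^30 = (4.00/3.02)^(30/2).
= 1.32450^15 = 67.73.

67.73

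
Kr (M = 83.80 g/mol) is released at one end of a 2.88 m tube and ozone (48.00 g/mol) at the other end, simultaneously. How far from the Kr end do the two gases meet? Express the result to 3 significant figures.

1.24 m

In equal time, each gas travels a distance ∝ its rate ∝ 1/√M, so d_Kr/d_O₃ = √(M_O₃/M_Kr) = √(48.00/83.80) = 0.7568.
With d_Kr + d_O₃ = 2.88 m, d_O₃ = 2.88/(1 + 0.7568) = 1.639 m.
d_Kr = 2.88 − 1.639 = 1.24 m.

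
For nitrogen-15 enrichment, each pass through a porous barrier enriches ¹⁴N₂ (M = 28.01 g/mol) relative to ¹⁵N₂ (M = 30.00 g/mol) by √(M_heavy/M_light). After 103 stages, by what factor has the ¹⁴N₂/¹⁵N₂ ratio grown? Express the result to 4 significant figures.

34.29

After 103 stages the ratio has grown by (√(30.00/28.01))^103 = (30.00/28.01)^(103/2).
= 1.07105^(103/2) = 34.29.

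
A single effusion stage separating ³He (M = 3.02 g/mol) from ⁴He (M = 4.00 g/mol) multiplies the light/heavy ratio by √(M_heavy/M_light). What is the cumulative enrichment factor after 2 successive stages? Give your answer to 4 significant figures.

1.325

After 2 stages the ratio has grown by (√(4.00/3.02))^2 = (4.00/3.02)^(2/2).
= 1.32450^1 = 1.325.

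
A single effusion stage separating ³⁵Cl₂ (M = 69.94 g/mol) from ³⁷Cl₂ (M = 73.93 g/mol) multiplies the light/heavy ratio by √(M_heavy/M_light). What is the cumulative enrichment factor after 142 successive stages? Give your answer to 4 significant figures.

Overall factor = α^142 with α = √(73.93/69.94), i.e. (73.93/69.94)^(142/2).
= 1.05705^71 = 51.37.

51.37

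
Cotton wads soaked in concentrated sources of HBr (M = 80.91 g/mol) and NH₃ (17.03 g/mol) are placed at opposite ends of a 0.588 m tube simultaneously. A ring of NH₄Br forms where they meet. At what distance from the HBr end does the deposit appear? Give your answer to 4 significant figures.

0.1849 m

In equal time, each gas travels a distance ∝ its rate ∝ 1/√M, so d_HBr/d_NH₃ = √(M_NH₃/M_HBr) = √(17.03/80.91) = 0.4588.
With d_HBr + d_NH₃ = 0.588 m, d_NH₃ = 0.588/(1 + 0.4588) = 0.4031 m.
d_HBr = 0.588 − 0.4031 = 0.1849 m.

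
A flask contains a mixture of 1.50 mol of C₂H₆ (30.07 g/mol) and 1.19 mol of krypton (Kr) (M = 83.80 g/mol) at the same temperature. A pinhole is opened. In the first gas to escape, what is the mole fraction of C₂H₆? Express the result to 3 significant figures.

Rate_i ∝ x_i/√M_i (Graham's law weighted by mole fraction), so the effusate composition follows n_i/√M_i.
x_C₂H₆(eff) = (n_C₂H₆/√M_C₂H₆) / (n_C₂H₆/√M_C₂H₆ + n_Kr/√M_Kr)
= (1.50/√30.07) / (1.50/√30.07 + 1.19/√83.80) = 0.2735/(0.2735 + 0.1300) = 0.678.

0.678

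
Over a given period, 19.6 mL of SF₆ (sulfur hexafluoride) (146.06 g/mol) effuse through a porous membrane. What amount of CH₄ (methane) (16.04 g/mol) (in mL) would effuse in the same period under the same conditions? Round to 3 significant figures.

Using Graham's law: rate_CH₄/rate_SF₆ = √(M_SF₆/M_CH₄) = √(146.06/16.04) = √9.106 = 3.018.
So the volume for CH₄ is 19.6 × 3.018 = 59.1 mL.

59.1 mL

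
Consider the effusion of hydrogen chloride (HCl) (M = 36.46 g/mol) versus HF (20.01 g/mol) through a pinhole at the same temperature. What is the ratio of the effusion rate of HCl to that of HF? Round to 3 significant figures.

0.741

Since effusion rate ∝ 1/√M, rate_HCl/rate_HF = √(M_HF/M_HCl) = √(20.01/36.46) = √0.5488 = 0.741.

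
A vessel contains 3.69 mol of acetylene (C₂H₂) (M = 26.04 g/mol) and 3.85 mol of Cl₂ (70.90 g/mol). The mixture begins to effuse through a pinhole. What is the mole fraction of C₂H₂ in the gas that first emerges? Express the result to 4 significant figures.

0.6126

Rate_i ∝ x_i/√M_i (Graham's law weighted by mole fraction), so the effusate composition follows n_i/√M_i.
Mole fraction of C₂H₂ in the effusate = (n_C₂H₂/√M_C₂H₂) / (n_C₂H₂/√M_C₂H₂ + n_Cl₂/√M_Cl₂)
= (3.69/√26.04) / (3.69/√26.04 + 3.85/√70.90) = 0.7231/(0.7231 + 0.4572) = 0.6126.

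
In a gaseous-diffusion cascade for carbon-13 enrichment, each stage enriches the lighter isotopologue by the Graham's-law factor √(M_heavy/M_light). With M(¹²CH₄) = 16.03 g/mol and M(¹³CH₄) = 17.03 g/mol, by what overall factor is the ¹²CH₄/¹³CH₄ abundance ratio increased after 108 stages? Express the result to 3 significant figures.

Overall factor = α^108 with α = √(17.03/16.03), i.e. (17.03/16.03)^(108/2).
= 1.06238^54 = 26.3.

26.3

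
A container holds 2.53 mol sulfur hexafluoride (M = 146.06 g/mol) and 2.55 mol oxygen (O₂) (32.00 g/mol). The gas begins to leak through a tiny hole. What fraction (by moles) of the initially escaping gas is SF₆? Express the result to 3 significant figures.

0.317

Rate_i ∝ x_i/√M_i (Graham's law weighted by mole fraction), so the effusate composition follows n_i/√M_i.
So x_SF₆ in the escaping gas = (n_SF₆/√M_SF₆) / Σ(n_i/√M_i)
= (2.53/√146.06) / (2.53/√146.06 + 2.55/√32.00) = 0.2093/(0.2093 + 0.4508) = 0.317.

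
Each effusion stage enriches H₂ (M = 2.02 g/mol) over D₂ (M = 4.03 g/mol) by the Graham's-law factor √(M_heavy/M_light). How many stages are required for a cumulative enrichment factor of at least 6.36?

With α = √(4.03/2.02) per stage, ln α = ½ ln(1.99505) = 0.3453.
Need α^N ≥ 6.36 ⇒ N ≥ ln(6.36) / ln α = 1.850 / 0.3453 = 5.36.
Minimum whole number of stages: N = 6.

6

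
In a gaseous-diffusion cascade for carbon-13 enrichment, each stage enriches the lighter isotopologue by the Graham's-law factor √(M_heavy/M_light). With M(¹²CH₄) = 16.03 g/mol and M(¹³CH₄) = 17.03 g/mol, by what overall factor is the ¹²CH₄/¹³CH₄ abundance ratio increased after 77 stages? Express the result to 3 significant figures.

After 77 stages the ratio has grown by (√(17.03/16.03))^77 = (17.03/16.03)^(77/2).
= 1.06238^(77/2) = 10.3.

10.3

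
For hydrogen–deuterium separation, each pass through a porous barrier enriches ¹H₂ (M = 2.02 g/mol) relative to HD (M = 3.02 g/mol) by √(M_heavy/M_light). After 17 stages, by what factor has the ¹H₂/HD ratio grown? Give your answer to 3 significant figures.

30.5

Each stage multiplies the ratio by α = √(3.02/2.02), so after 17 stages the overall factor is α^17 = (3.02/2.02)^(17/2).
= 1.49505^(17/2) = 30.5.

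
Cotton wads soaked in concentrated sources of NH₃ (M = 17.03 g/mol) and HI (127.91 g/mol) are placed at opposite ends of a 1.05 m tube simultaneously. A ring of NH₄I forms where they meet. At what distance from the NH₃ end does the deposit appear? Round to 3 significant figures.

Distances travelled in equal time are proportional to diffusion rates, so d_NH₃/d_HI = √(M_HI/M_NH₃) = √(127.91/17.03) = 2.741.
With d_NH₃ + d_HI = 1.05 m, d_HI = 1.05/(1 + 2.741) = 0.2807 m.
d_NH₃ = 1.05 − 0.2807 = 0.769 m.

0.769 m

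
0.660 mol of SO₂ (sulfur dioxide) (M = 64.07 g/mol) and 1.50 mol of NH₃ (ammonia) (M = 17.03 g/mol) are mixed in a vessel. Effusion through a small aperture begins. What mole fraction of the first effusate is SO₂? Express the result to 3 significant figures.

Each component's effusion rate ∝ (its partial pressure)·(1/√M) ∝ n_i/√M_i.
So x_SO₂ in the escaping gas = (n_SO₂/√M_SO₂) / Σ(n_i/√M_i)
= (0.660/√64.07) / (0.660/√64.07 + 1.50/√17.03) = 0.08245/(0.08245 + 0.3635) = 0.185.

0.185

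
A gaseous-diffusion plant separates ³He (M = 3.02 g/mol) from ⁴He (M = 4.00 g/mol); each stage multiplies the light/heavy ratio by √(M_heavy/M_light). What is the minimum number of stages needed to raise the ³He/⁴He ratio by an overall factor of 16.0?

20

Per stage α = (4.00/3.02)^(1/2) = 1.32450^0.5, giving ln α = 0.1405.
Need α^N ≥ 16.0 ⇒ N ≥ ln(16.0) / ln α = 2.773 / 0.1405 = 19.73.
So at least 20 stages are needed.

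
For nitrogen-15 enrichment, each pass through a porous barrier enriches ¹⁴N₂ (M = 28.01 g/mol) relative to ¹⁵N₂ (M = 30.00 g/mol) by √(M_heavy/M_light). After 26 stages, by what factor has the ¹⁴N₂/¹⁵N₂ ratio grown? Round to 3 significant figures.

2.44

Each stage multiplies the ratio by α = √(30.00/28.01), so after 26 stages the overall factor is α^26 = (30.00/28.01)^(26/2).
= 1.07105^13 = 2.44.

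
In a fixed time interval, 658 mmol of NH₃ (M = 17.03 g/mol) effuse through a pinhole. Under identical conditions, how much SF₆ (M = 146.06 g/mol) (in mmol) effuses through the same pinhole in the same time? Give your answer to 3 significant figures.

Using Graham's law: rate_SF₆/rate_NH₃ = √(M_NH₃/M_SF₆) = √(17.03/146.06) = √0.1166 = 0.3415.
So the amount for SF₆ is 658 × 0.3415 = 225 mmol.

225 mmol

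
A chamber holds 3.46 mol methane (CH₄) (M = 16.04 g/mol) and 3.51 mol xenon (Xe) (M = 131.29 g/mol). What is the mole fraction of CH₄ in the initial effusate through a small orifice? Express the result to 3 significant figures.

0.738

Each component's effusion rate ∝ (its partial pressure)·(1/√M) ∝ n_i/√M_i.
x_CH₄(eff) = (n_CH₄/√M_CH₄) / (n_CH₄/√M_CH₄ + n_Xe/√M_Xe)
= (3.46/√16.04) / (3.46/√16.04 + 3.51/√131.29) = 0.8639/(0.8639 + 0.3063) = 0.738.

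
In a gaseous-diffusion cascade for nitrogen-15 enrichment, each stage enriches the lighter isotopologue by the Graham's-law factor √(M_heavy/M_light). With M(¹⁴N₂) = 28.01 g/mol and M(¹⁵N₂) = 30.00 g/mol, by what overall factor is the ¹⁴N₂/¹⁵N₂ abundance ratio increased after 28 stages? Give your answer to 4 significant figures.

2.614

Overall factor = α^28 with α = √(30.00/28.01), i.e. (30.00/28.01)^(28/2).
= 1.07105^14 = 2.614.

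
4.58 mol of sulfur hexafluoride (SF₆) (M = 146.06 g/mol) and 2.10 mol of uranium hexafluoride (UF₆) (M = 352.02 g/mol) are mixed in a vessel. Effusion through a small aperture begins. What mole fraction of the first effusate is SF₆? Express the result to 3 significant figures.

0.772

The effusion rate of species i is ∝ p_i/√M_i ∝ n_i/√M_i.
Mole fraction of SF₆ in the effusate = (n_SF₆/√M_SF₆) / (n_SF₆/√M_SF₆ + n_UF₆/√M_UF₆)
= (4.58/√146.06) / (4.58/√146.06 + 2.10/√352.02) = 0.3790/(0.3790 + 0.1119) = 0.772.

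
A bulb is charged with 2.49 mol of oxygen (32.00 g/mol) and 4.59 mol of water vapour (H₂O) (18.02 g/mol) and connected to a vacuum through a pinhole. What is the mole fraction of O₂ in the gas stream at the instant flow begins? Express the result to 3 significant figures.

0.289

Each component's effusion rate ∝ (its partial pressure)·(1/√M) ∝ n_i/√M_i.
x_O₂(eff) = (n_O₂/√M_O₂) / (n_O₂/√M_O₂ + n_H₂O/√M_H₂O)
= (2.49/√32.00) / (2.49/√32.00 + 4.59/√18.02) = 0.4402/(0.4402 + 1.081) = 0.289.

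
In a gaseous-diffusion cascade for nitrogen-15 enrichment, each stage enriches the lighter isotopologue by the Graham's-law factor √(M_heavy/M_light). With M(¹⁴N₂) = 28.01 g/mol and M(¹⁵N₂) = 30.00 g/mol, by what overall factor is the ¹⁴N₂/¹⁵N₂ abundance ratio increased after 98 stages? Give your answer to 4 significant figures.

28.88

Each stage multiplies the ratio by α = √(30.00/28.01), so after 98 stages the overall factor is α^98 = (30.00/28.01)^(98/2).
= 1.07105^49 = 28.88.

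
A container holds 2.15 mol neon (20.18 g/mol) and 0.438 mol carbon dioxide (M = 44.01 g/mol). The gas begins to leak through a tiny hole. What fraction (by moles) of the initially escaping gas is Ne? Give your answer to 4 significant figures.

0.8788

Effusion rate of each component ∝ n_i/√M_i (partial pressure × 1/√M).
x_Ne(eff) = (n_Ne/√M_Ne) / (n_Ne/√M_Ne + n_CO₂/√M_CO₂)
= (2.15/√20.18) / (2.15/√20.18 + 0.438/√44.01) = 0.4786/(0.4786 + 0.06602) = 0.8788.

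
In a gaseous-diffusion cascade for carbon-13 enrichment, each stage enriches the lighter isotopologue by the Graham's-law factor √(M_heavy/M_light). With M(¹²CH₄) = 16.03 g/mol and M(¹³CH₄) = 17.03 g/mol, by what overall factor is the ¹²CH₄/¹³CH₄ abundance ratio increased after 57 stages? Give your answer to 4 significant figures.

5.611

Overall factor = α^57 with α = √(17.03/16.03), i.e. (17.03/16.03)^(57/2).
= 1.06238^(57/2) = 5.611.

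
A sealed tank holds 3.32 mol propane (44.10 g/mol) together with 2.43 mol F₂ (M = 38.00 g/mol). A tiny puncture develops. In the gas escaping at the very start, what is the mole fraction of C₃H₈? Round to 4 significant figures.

0.5591

Effusion rate of each component ∝ n_i/√M_i (partial pressure × 1/√M).
Mole fraction of C₃H₈ in the effusate = (n_C₃H₈/√M_C₃H₈) / (n_C₃H₈/√M_C₃H₈ + n_F₂/√M_F₂)
= (3.32/√44.10) / (3.32/√44.10 + 2.43/√38.00) = 0.4999/(0.4999 + 0.3942) = 0.5591.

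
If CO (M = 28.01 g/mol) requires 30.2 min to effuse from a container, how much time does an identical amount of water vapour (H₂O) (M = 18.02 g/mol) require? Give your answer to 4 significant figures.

24.22 min

Graham's law gives t_H₂O/t_CO = √(M_H₂O/M_CO) = √(18.02/28.01) = √0.6433 = 0.8021.
So the time for H₂O is 30.2 × 0.8021 = 24.22 min.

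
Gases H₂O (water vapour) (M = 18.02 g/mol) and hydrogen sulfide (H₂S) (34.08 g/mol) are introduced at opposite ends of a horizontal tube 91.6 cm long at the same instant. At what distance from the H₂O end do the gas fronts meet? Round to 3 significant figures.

53.0 cm

The fronts meet when d_H₂O + d_H₂S = L with d_H₂O/d_H₂S = √(M_H₂S/M_H₂O) (Graham's law). Here √(M_H₂S/M_H₂O) = √(34.08/18.02) = 1.375.
With d_H₂O + d_H₂S = 91.6 cm, d_H₂S = 91.6/(1 + 1.375) = 38.56 cm.
d_H₂O = 91.6 − 38.56 = 53.0 cm.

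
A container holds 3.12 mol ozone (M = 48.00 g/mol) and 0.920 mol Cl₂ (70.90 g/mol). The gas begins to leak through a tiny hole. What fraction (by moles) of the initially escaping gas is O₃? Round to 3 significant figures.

0.805

Effusion rate of each component ∝ n_i/√M_i (partial pressure × 1/√M).
So x_O₃ in the escaping gas = (n_O₃/√M_O₃) / Σ(n_i/√M_i)
= (3.12/√48.00) / (3.12/√48.00 + 0.920/√70.90) = 0.4503/(0.4503 + 0.1093) = 0.805.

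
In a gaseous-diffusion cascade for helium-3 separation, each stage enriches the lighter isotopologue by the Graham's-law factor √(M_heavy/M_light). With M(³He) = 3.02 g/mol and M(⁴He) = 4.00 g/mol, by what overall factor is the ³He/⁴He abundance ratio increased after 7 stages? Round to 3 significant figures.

2.67

The single-stage factor is √(M_heavy/M_light), so 7 stages give [√(4.00/3.02)]^7 = (4.00/3.02)^(7/2).
= 1.32450^(7/2) = 2.67.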